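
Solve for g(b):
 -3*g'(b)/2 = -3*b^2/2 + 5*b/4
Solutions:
 g(b) = C1 + b^3/3 - 5*b^2/12


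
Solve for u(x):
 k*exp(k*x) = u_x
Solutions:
 u(x) = C1 + exp(k*x)


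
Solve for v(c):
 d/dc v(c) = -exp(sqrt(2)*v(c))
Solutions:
 v(c) = sqrt(2)*(2*log(1/(C1 + c)) - log(2))/4


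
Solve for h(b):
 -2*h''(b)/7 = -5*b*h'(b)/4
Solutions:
 h(b) = C1 + C2*erfi(sqrt(35)*b/4)


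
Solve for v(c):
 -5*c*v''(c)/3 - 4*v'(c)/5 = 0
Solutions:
 v(c) = C1 + C2*c^(13/25)


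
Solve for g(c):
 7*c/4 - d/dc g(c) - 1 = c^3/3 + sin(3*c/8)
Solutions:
 g(c) = C1 - c^4/12 + 7*c^2/8 - c + 8*cos(3*c/8)/3


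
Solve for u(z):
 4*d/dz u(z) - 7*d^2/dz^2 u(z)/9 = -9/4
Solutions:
 u(z) = C1 + C2*exp(36*z/7) - 9*z/16


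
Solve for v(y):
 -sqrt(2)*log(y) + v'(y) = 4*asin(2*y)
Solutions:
 v(y) = C1 + sqrt(2)*y*(log(y) - 1) + 4*y*asin(2*y) + 2*sqrt(1 - 4*y^2)


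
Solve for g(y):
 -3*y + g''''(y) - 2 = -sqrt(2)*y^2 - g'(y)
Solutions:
 g(y) = C1 + C4*exp(-y) - sqrt(2)*y^3/3 + 3*y^2/2 + 2*y + (C2*sin(sqrt(3)*y/2) + C3*cos(sqrt(3)*y/2))*exp(y/2)


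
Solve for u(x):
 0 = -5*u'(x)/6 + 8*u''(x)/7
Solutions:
 u(x) = C1 + C2*exp(35*x/48)


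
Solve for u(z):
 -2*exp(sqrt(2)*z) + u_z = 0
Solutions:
 u(z) = C1 + sqrt(2)*exp(sqrt(2)*z)


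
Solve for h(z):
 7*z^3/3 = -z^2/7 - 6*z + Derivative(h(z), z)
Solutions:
 h(z) = C1 + 7*z^4/12 + z^3/21 + 3*z^2


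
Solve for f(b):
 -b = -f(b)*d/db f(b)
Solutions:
 f(b) = -sqrt(C1 + b^2)
 f(b) = sqrt(C1 + b^2)


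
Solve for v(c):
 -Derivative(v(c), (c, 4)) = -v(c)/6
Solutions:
 v(c) = C1*exp(-6^(3/4)*c/6) + C2*exp(6^(3/4)*c/6) + C3*sin(6^(3/4)*c/6) + C4*cos(6^(3/4)*c/6)


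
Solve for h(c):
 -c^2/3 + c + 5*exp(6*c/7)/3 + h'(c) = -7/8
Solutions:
 h(c) = C1 + c^3/9 - c^2/2 - 7*c/8 - 35*exp(6*c/7)/18


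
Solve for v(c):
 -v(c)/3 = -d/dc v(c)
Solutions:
 v(c) = C1*exp(c/3)


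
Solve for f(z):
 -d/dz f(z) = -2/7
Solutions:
 f(z) = C1 + 2*z/7


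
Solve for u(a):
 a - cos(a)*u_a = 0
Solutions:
 u(a) = C1 + Integral(a/cos(a), a)


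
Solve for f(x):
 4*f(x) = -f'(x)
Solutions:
 f(x) = C1*exp(-4*x)


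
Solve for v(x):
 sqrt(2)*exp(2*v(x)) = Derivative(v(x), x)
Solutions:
 v(x) = log(-sqrt(-1/(C1 + sqrt(2)*x))) - log(2)/2
 v(x) = log(-1/(C1 + sqrt(2)*x))/2 - log(2)/2


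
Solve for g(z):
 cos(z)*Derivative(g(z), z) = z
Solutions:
 g(z) = C1 + Integral(z/cos(z), z)


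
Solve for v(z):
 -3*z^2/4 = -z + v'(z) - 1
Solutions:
 v(z) = C1 - z^3/4 + z^2/2 + z


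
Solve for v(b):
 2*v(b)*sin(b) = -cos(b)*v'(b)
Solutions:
 v(b) = C1*cos(b)^2


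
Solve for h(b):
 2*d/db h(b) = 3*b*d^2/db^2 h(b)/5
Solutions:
 h(b) = C1 + C2*b^(13/3)


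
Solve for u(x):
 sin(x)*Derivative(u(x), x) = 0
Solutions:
 u(x) = C1


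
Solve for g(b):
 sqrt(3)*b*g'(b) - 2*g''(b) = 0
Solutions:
 g(b) = C1 + C2*erfi(3^(1/4)*b/2)


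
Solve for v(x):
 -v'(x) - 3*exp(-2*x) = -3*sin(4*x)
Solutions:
 v(x) = C1 - 3*cos(4*x)/4 + 3*exp(-2*x)/2


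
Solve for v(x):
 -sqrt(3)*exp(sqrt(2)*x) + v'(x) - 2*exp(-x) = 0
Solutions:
 v(x) = C1 + sqrt(6)*exp(sqrt(2)*x)/2 - 2*exp(-x)


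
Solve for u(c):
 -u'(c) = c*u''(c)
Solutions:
 u(c) = C1 + C2*log(c)


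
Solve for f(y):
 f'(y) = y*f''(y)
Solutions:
 f(y) = C1 + C2*y^2


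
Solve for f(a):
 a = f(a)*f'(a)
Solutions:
 f(a) = -sqrt(C1 + a^2)
 f(a) = sqrt(C1 + a^2)


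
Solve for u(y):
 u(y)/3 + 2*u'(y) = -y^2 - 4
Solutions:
 u(y) = C1*exp(-y/6) - 3*y^2 + 36*y - 228


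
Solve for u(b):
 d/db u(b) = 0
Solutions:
 u(b) = C1


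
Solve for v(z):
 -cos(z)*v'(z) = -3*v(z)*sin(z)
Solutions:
 v(z) = C1/cos(z)^3


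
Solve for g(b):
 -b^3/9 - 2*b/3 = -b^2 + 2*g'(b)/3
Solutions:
 g(b) = C1 - b^4/24 + b^3/2 - b^2/2


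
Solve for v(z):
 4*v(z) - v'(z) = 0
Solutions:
 v(z) = C1*exp(4*z)


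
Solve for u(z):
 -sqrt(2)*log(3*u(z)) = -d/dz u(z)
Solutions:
 -sqrt(2)*Integral(1/(log(_y) + log(3)), (_y, u(z)))/2 = C1 - z


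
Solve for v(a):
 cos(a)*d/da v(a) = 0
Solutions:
 v(a) = C1


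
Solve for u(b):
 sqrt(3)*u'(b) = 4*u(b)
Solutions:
 u(b) = C1*exp(4*sqrt(3)*b/3)


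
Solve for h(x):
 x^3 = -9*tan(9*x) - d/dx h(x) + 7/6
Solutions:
 h(x) = C1 - x^4/4 + 7*x/6 + log(cos(9*x))


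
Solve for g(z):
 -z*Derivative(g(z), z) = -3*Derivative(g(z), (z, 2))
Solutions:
 g(z) = C1 + C2*erfi(sqrt(6)*z/6)


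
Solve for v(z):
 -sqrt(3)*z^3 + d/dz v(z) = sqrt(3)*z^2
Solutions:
 v(z) = C1 + sqrt(3)*z^4/4 + sqrt(3)*z^3/3


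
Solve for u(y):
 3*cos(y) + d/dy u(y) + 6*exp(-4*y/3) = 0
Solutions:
 u(y) = C1 - 3*sin(y) + 9*exp(-4*y/3)/2


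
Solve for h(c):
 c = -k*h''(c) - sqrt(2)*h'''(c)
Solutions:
 h(c) = C1 + C2*c + C3*exp(-sqrt(2)*c*k/2) - c^3/(6*k) + sqrt(2)*c^2/(2*k^2)


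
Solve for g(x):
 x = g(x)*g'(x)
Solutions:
 g(x) = -sqrt(C1 + x^2)
 g(x) = sqrt(C1 + x^2)


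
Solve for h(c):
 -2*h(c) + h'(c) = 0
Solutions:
 h(c) = C1*exp(2*c)


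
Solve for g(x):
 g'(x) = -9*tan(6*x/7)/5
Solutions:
 g(x) = C1 + 21*log(cos(6*x/7))/10


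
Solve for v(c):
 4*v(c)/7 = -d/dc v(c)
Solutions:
 v(c) = C1*exp(-4*c/7)


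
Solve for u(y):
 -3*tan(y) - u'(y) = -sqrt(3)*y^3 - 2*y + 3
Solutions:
 u(y) = C1 + sqrt(3)*y^4/4 + y^2 - 3*y + 3*log(cos(y))


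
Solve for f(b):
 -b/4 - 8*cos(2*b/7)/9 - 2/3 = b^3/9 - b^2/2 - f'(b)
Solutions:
 f(b) = C1 + b^4/36 - b^3/6 + b^2/8 + 2*b/3 + 28*sin(2*b/7)/9


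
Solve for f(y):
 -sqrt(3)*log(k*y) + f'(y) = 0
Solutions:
 f(y) = C1 + sqrt(3)*y*log(k*y) - sqrt(3)*y


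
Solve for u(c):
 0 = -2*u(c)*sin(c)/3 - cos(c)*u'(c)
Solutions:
 u(c) = C1*cos(c)^(2/3)


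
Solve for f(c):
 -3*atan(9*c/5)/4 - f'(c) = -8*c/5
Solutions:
 f(c) = C1 + 4*c^2/5 - 3*c*atan(9*c/5)/4 + 5*log(81*c^2 + 25)/24


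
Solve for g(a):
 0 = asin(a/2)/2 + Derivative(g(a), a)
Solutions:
 g(a) = C1 - a*asin(a/2)/2 - sqrt(4 - a^2)/2


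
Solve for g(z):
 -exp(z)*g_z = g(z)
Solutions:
 g(z) = C1*exp(exp(-z))


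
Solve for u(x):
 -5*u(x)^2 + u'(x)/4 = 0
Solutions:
 u(x) = -1/(C1 + 20*x)


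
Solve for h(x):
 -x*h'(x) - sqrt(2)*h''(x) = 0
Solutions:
 h(x) = C1 + C2*erf(2^(1/4)*x/2)


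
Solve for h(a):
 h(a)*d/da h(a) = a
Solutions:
 h(a) = -sqrt(C1 + a^2)
 h(a) = sqrt(C1 + a^2)


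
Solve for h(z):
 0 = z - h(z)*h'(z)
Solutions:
 h(z) = -sqrt(C1 + z^2)
 h(z) = sqrt(C1 + z^2)


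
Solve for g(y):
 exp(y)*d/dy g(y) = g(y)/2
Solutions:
 g(y) = C1*exp(-exp(-y)/2)


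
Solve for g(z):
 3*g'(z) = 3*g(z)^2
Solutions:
 g(z) = -1/(C1 + z)


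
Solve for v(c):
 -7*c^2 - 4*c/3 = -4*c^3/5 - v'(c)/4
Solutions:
 v(c) = C1 - 4*c^4/5 + 28*c^3/3 + 8*c^2/3


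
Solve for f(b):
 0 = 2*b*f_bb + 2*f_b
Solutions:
 f(b) = C1 + C2*log(b)


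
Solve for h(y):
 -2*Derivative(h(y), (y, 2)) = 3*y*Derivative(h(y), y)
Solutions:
 h(y) = C1 + C2*erf(sqrt(3)*y/2)


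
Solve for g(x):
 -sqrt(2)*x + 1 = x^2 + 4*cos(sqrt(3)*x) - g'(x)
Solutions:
 g(x) = C1 + x^3/3 + sqrt(2)*x^2/2 - x + 4*sqrt(3)*sin(sqrt(3)*x)/3


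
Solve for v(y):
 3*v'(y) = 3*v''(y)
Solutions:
 v(y) = C1 + C2*exp(y)


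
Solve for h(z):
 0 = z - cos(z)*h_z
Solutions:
 h(z) = C1 + Integral(z/cos(z), z)


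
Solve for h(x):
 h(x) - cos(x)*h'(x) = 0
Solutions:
 h(x) = C1*sqrt(sin(x) + 1)/sqrt(sin(x) - 1)


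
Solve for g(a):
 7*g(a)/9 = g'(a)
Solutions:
 g(a) = C1*exp(7*a/9)


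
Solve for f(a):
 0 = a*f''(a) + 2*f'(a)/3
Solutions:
 f(a) = C1 + C2*a^(1/3)


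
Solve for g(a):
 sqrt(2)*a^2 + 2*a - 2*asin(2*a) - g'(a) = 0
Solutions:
 g(a) = C1 + sqrt(2)*a^3/3 + a^2 - 2*a*asin(2*a) - sqrt(1 - 4*a^2)


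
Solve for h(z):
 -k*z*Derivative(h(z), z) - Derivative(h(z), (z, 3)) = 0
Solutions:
 h(z) = C1 + Integral(C2*airyai(z*(-k)^(1/3)) + C3*airybi(z*(-k)^(1/3)), z)


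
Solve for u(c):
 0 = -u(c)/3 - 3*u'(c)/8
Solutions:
 u(c) = C1*exp(-8*c/9)


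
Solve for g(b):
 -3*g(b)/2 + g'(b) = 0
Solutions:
 g(b) = C1*exp(3*b/2)


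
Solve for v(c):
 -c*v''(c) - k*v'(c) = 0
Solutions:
 v(c) = C1 + c^(1 - re(k))*(C2*sin(log(c)*Abs(im(k))) + C3*cos(log(c)*im(k)))


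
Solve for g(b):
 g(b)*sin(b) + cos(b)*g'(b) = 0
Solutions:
 g(b) = C1*cos(b)


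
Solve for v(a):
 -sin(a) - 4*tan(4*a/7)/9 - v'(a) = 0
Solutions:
 v(a) = C1 + 7*log(cos(4*a/7))/9 + cos(a)


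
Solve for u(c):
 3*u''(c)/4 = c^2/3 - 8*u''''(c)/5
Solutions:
 u(c) = C1 + C2*c + C3*sin(sqrt(30)*c/8) + C4*cos(sqrt(30)*c/8) + c^4/27 - 128*c^2/135


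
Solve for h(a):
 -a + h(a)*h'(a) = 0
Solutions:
 h(a) = -sqrt(C1 + a^2)
 h(a) = sqrt(C1 + a^2)


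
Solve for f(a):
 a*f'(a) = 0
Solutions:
 f(a) = C1


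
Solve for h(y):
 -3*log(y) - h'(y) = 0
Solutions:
 h(y) = C1 - 3*y*log(y) + 3*y


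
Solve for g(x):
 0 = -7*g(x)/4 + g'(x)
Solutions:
 g(x) = C1*exp(7*x/4)


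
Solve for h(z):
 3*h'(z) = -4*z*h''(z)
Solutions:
 h(z) = C1 + C2*z^(1/4)


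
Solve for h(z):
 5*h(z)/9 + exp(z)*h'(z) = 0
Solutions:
 h(z) = C1*exp(5*exp(-z)/9)


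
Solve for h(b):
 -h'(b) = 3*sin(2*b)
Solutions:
 h(b) = C1 + 3*cos(2*b)/2


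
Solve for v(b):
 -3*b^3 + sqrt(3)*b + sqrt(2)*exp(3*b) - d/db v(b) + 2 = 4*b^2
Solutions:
 v(b) = C1 - 3*b^4/4 - 4*b^3/3 + sqrt(3)*b^2/2 + 2*b + sqrt(2)*exp(3*b)/3


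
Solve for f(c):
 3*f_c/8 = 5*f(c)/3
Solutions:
 f(c) = C1*exp(40*c/9)


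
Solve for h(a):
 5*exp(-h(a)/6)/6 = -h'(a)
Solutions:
 h(a) = 6*log(C1 - 5*a/36)


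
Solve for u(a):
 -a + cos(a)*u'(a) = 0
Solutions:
 u(a) = C1 + Integral(a/cos(a), a)


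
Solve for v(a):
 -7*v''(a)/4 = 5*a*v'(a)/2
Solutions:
 v(a) = C1 + C2*erf(sqrt(35)*a/7)


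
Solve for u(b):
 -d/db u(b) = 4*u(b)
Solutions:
 u(b) = C1*exp(-4*b)


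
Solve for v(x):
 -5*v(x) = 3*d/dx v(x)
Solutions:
 v(x) = C1*exp(-5*x/3)


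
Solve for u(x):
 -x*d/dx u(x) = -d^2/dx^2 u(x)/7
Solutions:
 u(x) = C1 + C2*erfi(sqrt(14)*x/2)


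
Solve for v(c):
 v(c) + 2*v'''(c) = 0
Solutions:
 v(c) = C3*exp(-2^(2/3)*c/2) + (C1*sin(2^(2/3)*sqrt(3)*c/4) + C2*cos(2^(2/3)*sqrt(3)*c/4))*exp(2^(2/3)*c/4)


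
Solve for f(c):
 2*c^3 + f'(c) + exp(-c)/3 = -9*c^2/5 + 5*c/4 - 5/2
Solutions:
 f(c) = C1 - c^4/2 - 3*c^3/5 + 5*c^2/8 - 5*c/2 + exp(-c)/3


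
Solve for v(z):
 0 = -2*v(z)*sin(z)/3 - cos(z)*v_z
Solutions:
 v(z) = C1*cos(z)^(2/3)


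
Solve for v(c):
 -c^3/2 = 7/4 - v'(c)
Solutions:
 v(c) = C1 + c^4/8 + 7*c/4


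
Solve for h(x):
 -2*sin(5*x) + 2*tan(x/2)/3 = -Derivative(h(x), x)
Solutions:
 h(x) = C1 + 4*log(cos(x/2))/3 - 2*cos(5*x)/5


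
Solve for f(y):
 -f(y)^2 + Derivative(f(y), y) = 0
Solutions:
 f(y) = -1/(C1 + y)


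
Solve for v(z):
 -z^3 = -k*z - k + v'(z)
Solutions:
 v(z) = C1 + k*z^2/2 + k*z - z^4/4


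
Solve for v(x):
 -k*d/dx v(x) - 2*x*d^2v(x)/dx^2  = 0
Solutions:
 v(x) = C1 + x^(1 - re(k)/2)*(C2*sin(log(x)*Abs(im(k))/2) + C3*cos(log(x)*im(k)/2))


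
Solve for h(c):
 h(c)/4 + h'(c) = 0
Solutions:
 h(c) = C1*exp(-c/4)


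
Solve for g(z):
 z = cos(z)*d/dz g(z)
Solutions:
 g(z) = C1 + Integral(z/cos(z), z)


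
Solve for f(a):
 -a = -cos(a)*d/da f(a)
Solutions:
 f(a) = C1 + Integral(a/cos(a), a)


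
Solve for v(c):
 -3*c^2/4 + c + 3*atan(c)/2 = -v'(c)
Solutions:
 v(c) = C1 + c^3/4 - c^2/2 - 3*c*atan(c)/2 + 3*log(c^2 + 1)/4


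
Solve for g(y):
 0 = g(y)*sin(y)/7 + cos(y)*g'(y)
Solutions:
 g(y) = C1*cos(y)^(1/7)


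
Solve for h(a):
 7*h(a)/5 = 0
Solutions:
 h(a) = 0


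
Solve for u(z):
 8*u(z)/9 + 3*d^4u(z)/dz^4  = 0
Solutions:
 u(z) = (C1*sin(6^(1/4)*z/3) + C2*cos(6^(1/4)*z/3))*exp(-6^(1/4)*z/3) + (C3*sin(6^(1/4)*z/3) + C4*cos(6^(1/4)*z/3))*exp(6^(1/4)*z/3)


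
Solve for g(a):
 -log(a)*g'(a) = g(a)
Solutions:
 g(a) = C1*exp(-li(a))


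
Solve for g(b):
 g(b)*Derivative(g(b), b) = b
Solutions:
 g(b) = -sqrt(C1 + b^2)
 g(b) = sqrt(C1 + b^2)


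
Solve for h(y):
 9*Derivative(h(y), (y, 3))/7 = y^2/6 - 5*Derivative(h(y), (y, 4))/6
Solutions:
 h(y) = C1 + C2*y + C3*y^2 + C4*exp(-54*y/35) + 7*y^5/3240 - 245*y^4/34992 + 8575*y^3/472392


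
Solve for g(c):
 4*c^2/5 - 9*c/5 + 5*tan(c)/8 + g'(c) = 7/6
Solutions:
 g(c) = C1 - 4*c^3/15 + 9*c^2/10 + 7*c/6 + 5*log(cos(c))/8


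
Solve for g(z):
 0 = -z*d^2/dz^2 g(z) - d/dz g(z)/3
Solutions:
 g(z) = C1 + C2*z^(2/3)


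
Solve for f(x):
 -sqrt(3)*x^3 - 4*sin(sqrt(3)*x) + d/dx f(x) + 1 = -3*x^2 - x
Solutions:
 f(x) = C1 + sqrt(3)*x^4/4 - x^3 - x^2/2 - x - 4*sqrt(3)*cos(sqrt(3)*x)/3


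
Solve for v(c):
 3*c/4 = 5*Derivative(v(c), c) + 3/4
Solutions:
 v(c) = C1 + 3*c^2/40 - 3*c/20


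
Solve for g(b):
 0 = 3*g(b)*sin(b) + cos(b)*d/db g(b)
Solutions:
 g(b) = C1*cos(b)^3


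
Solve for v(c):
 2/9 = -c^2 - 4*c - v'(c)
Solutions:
 v(c) = C1 - c^3/3 - 2*c^2 - 2*c/9


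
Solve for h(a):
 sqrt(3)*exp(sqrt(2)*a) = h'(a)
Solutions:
 h(a) = C1 + sqrt(6)*exp(sqrt(2)*a)/2


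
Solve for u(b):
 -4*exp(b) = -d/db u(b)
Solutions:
 u(b) = C1 + 4*exp(b)


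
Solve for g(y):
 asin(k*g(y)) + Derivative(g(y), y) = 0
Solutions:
 Integral(1/asin(_y*k), (_y, g(y))) = C1 - y


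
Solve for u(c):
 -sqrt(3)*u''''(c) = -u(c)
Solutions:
 u(c) = C1*exp(-3^(7/8)*c/3) + C2*exp(3^(7/8)*c/3) + C3*sin(3^(7/8)*c/3) + C4*cos(3^(7/8)*c/3)


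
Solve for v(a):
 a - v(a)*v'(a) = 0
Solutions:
 v(a) = -sqrt(C1 + a^2)
 v(a) = sqrt(C1 + a^2)


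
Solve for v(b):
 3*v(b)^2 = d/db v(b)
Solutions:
 v(b) = -1/(C1 + 3*b)


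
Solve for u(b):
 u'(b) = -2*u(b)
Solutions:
 u(b) = C1*exp(-2*b)


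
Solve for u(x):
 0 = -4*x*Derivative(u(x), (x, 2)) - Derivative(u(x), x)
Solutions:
 u(x) = C1 + C2*x^(3/4)


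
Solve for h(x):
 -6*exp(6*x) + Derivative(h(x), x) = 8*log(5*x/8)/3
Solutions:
 h(x) = C1 + 8*x*log(x)/3 + x*(-8*log(2) - 8/3 + 8*log(5)/3) + exp(6*x)


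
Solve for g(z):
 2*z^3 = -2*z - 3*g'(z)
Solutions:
 g(z) = C1 - z^4/6 - z^2/3


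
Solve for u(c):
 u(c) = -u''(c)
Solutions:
 u(c) = C1*sin(c) + C2*cos(c)


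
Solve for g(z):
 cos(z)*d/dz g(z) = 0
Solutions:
 g(z) = C1


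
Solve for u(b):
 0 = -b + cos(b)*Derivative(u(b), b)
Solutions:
 u(b) = C1 + Integral(b/cos(b), b)


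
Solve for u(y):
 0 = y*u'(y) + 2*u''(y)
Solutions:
 u(y) = C1 + C2*erf(y/2)


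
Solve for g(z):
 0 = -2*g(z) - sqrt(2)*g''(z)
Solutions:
 g(z) = C1*sin(2^(1/4)*z) + C2*cos(2^(1/4)*z)


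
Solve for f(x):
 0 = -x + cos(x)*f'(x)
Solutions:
 f(x) = C1 + Integral(x/cos(x), x)


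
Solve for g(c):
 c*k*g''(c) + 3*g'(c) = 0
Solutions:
 g(c) = C1 + c^(((re(k) - 3)*re(k) + im(k)^2)/(re(k)^2 + im(k)^2))*(C2*sin(3*log(c)*Abs(im(k))/(re(k)^2 + im(k)^2)) + C3*cos(3*log(c)*im(k)/(re(k)^2 + im(k)^2)))


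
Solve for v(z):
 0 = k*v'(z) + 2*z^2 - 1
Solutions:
 v(z) = C1 - 2*z^3/(3*k) + z/k


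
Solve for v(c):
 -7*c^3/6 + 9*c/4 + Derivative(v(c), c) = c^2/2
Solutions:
 v(c) = C1 + 7*c^4/24 + c^3/6 - 9*c^2/8


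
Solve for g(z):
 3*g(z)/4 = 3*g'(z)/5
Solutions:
 g(z) = C1*exp(5*z/4)


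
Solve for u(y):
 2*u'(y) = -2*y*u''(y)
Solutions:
 u(y) = C1 + C2*log(y)


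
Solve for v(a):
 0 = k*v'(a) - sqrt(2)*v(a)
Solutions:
 v(a) = C1*exp(sqrt(2)*a/k)


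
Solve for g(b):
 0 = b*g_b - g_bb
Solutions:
 g(b) = C1 + C2*erfi(sqrt(2)*b/2)


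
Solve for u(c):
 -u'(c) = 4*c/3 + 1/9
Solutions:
 u(c) = C1 - 2*c^2/3 - c/9


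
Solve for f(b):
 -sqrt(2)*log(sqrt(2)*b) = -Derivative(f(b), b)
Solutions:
 f(b) = C1 + sqrt(2)*b*log(b) - sqrt(2)*b + sqrt(2)*b*log(2)/2


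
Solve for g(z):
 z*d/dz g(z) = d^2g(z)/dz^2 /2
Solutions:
 g(z) = C1 + C2*erfi(z)


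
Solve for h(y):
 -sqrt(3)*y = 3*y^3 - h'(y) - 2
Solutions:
 h(y) = C1 + 3*y^4/4 + sqrt(3)*y^2/2 - 2*y


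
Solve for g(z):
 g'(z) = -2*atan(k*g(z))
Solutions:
 Integral(1/atan(_y*k), (_y, g(z))) = C1 - 2*z


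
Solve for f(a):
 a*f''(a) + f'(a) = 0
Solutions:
 f(a) = C1 + C2*log(a)


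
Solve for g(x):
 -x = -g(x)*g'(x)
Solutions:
 g(x) = -sqrt(C1 + x^2)
 g(x) = sqrt(C1 + x^2)


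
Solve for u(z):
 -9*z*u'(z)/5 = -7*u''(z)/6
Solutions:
 u(z) = C1 + C2*erfi(3*sqrt(105)*z/35)


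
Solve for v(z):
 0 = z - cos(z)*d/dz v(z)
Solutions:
 v(z) = C1 + Integral(z/cos(z), z)


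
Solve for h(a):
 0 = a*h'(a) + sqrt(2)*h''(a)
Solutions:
 h(a) = C1 + C2*erf(2^(1/4)*a/2)


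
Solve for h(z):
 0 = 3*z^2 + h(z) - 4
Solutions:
 h(z) = 4 - 3*z^2


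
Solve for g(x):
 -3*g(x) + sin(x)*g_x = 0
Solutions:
 g(x) = C1*(cos(x) - 1)^(3/2)/(cos(x) + 1)^(3/2)


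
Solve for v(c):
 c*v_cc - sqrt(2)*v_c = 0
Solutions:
 v(c) = C1 + C2*c^(1 + sqrt(2))


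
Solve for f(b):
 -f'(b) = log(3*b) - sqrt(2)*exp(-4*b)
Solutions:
 f(b) = C1 - b*log(b) + b*(1 - log(3)) - sqrt(2)*exp(-4*b)/4


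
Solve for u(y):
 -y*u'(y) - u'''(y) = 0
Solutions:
 u(y) = C1 + Integral(C2*airyai(-y) + C3*airybi(-y), y)


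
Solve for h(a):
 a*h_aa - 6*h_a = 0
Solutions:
 h(a) = C1 + C2*a^7


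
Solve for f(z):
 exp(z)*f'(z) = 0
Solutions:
 f(z) = C1


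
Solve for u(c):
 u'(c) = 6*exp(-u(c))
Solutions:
 u(c) = log(C1 + 6*c)


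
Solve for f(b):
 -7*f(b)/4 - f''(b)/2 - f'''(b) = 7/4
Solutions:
 f(b) = C1*exp(b*(-2 + (3*sqrt(4011) + 190)^(-1/3) + (3*sqrt(4011) + 190)^(1/3))/12)*sin(sqrt(3)*b*(-(3*sqrt(4011) + 190)^(1/3) + (3*sqrt(4011) + 190)^(-1/3))/12) + C2*exp(b*(-2 + (3*sqrt(4011) + 190)^(-1/3) + (3*sqrt(4011) + 190)^(1/3))/12)*cos(sqrt(3)*b*(-(3*sqrt(4011) + 190)^(1/3) + (3*sqrt(4011) + 190)^(-1/3))/12) + C3*exp(-b*((3*sqrt(4011) + 190)^(-1/3) + 1 + (3*sqrt(4011) + 190)^(1/3))/6) - 1


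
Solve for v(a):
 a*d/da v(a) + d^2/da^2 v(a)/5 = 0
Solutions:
 v(a) = C1 + C2*erf(sqrt(10)*a/2)


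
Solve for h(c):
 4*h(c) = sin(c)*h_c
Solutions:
 h(c) = C1*(cos(c)^2 - 2*cos(c) + 1)/(cos(c)^2 + 2*cos(c) + 1)


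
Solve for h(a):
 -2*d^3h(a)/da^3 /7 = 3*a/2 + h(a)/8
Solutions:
 h(a) = C3*exp(-2^(2/3)*7^(1/3)*a/4) - 12*a + (C1*sin(2^(2/3)*sqrt(3)*7^(1/3)*a/8) + C2*cos(2^(2/3)*sqrt(3)*7^(1/3)*a/8))*exp(2^(2/3)*7^(1/3)*a/8)


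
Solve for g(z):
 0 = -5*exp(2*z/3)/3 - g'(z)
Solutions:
 g(z) = C1 - 5*exp(2*z/3)/2


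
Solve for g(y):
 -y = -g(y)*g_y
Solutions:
 g(y) = -sqrt(C1 + y^2)
 g(y) = sqrt(C1 + y^2)


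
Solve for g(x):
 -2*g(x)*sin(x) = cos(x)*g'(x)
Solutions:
 g(x) = C1*cos(x)^2


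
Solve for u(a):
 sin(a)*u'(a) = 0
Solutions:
 u(a) = C1


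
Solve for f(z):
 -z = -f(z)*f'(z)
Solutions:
 f(z) = -sqrt(C1 + z^2)
 f(z) = sqrt(C1 + z^2)


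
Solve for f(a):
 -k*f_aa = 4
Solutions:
 f(a) = C1 + C2*a - 2*a^2/k


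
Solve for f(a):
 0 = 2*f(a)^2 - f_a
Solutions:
 f(a) = -1/(C1 + 2*a)


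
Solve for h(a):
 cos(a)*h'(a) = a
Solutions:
 h(a) = C1 + Integral(a/cos(a), a)


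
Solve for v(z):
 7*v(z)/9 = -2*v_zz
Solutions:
 v(z) = C1*sin(sqrt(14)*z/6) + C2*cos(sqrt(14)*z/6)


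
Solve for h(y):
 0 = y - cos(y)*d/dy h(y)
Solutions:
 h(y) = C1 + Integral(y/cos(y), y)


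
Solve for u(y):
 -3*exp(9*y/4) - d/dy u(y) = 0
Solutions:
 u(y) = C1 - 4*exp(9*y/4)/3


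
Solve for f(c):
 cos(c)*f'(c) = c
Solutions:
 f(c) = C1 + Integral(c/cos(c), c)


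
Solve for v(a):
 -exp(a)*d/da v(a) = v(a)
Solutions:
 v(a) = C1*exp(exp(-a))


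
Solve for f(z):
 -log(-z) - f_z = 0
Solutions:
 f(z) = C1 - z*log(-z) + z


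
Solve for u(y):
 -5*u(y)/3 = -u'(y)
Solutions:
 u(y) = C1*exp(5*y/3)


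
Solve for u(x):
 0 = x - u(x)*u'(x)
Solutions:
 u(x) = -sqrt(C1 + x^2)
 u(x) = sqrt(C1 + x^2)


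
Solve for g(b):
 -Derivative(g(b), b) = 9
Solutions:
 g(b) = C1 - 9*b


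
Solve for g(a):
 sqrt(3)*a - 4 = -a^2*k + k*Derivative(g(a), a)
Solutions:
 g(a) = C1 + a^3/3 + sqrt(3)*a^2/(2*k) - 4*a/k


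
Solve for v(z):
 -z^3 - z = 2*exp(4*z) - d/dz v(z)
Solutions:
 v(z) = C1 + z^4/4 + z^2/2 + exp(4*z)/2


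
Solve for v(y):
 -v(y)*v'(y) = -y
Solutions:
 v(y) = -sqrt(C1 + y^2)
 v(y) = sqrt(C1 + y^2)


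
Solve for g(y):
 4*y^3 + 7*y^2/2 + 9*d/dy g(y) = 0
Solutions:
 g(y) = C1 - y^4/9 - 7*y^3/54


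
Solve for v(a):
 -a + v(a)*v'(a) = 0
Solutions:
 v(a) = -sqrt(C1 + a^2)
 v(a) = sqrt(C1 + a^2)


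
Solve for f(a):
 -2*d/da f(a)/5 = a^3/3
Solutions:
 f(a) = C1 - 5*a^4/24


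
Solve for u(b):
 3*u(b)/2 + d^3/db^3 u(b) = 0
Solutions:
 u(b) = C3*exp(-2^(2/3)*3^(1/3)*b/2) + (C1*sin(2^(2/3)*3^(5/6)*b/4) + C2*cos(2^(2/3)*3^(5/6)*b/4))*exp(2^(2/3)*3^(1/3)*b/4)


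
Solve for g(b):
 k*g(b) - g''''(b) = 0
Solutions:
 g(b) = C1*exp(-b*k^(1/4)) + C2*exp(b*k^(1/4)) + C3*exp(-I*b*k^(1/4)) + C4*exp(I*b*k^(1/4))


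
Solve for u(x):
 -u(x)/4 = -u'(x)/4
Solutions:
 u(x) = C1*exp(x)


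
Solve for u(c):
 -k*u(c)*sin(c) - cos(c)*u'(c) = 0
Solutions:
 u(c) = C1*exp(k*log(cos(c)))


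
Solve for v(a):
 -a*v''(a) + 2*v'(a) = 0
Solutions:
 v(a) = C1 + C2*a^3


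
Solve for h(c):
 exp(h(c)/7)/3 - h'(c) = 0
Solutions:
 h(c) = 7*log(-1/(C1 + c)) + 7*log(21)


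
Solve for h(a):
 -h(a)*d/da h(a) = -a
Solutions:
 h(a) = -sqrt(C1 + a^2)
 h(a) = sqrt(C1 + a^2)


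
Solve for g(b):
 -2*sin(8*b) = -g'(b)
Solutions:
 g(b) = C1 - cos(8*b)/4


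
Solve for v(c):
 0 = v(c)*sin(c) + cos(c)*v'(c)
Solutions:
 v(c) = C1*cos(c)


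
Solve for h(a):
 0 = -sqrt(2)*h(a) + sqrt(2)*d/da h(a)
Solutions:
 h(a) = C1*exp(a)


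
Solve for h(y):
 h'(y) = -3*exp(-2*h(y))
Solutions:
 h(y) = log(-sqrt(C1 - 6*y))
 h(y) = log(C1 - 6*y)/2


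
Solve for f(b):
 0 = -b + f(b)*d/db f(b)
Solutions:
 f(b) = -sqrt(C1 + b^2)
 f(b) = sqrt(C1 + b^2)


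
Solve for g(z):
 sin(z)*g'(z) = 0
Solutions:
 g(z) = C1


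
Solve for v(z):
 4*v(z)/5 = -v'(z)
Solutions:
 v(z) = C1*exp(-4*z/5)


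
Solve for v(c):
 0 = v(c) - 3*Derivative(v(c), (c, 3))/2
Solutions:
 v(c) = C3*exp(2^(1/3)*3^(2/3)*c/3) + (C1*sin(2^(1/3)*3^(1/6)*c/2) + C2*cos(2^(1/3)*3^(1/6)*c/2))*exp(-2^(1/3)*3^(2/3)*c/6)


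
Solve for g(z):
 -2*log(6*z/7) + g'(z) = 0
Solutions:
 g(z) = C1 + 2*z*log(z) - 2*z + z*log(36/49)


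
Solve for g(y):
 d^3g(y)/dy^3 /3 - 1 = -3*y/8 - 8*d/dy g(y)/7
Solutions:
 g(y) = C1 + C2*sin(2*sqrt(42)*y/7) + C3*cos(2*sqrt(42)*y/7) - 21*y^2/128 + 7*y/8


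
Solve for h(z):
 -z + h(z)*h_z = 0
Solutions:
 h(z) = -sqrt(C1 + z^2)
 h(z) = sqrt(C1 + z^2)


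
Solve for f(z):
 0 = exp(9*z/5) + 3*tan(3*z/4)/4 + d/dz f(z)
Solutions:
 f(z) = C1 - 5*exp(9*z/5)/9 + log(cos(3*z/4))


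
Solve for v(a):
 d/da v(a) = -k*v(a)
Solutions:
 v(a) = C1*exp(-a*k)


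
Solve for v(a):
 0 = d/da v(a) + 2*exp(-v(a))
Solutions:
 v(a) = log(C1 - 2*a)


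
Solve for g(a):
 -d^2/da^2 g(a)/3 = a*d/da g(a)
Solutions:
 g(a) = C1 + C2*erf(sqrt(6)*a/2)


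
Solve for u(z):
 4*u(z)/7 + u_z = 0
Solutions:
 u(z) = C1*exp(-4*z/7)


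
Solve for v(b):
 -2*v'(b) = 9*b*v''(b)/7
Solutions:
 v(b) = C1 + C2/b^(5/9)


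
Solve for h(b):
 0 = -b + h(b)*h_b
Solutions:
 h(b) = -sqrt(C1 + b^2)
 h(b) = sqrt(C1 + b^2)


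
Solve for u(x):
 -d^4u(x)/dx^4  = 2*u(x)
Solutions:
 u(x) = (C1*sin(2^(3/4)*x/2) + C2*cos(2^(3/4)*x/2))*exp(-2^(3/4)*x/2) + (C3*sin(2^(3/4)*x/2) + C4*cos(2^(3/4)*x/2))*exp(2^(3/4)*x/2)


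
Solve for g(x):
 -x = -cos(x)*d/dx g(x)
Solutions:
 g(x) = C1 + Integral(x/cos(x), x)


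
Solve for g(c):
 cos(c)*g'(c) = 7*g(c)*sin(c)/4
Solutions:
 g(c) = C1/cos(c)^(7/4)


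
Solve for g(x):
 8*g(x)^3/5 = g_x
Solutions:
 g(x) = -sqrt(10)*sqrt(-1/(C1 + 8*x))/2
 g(x) = sqrt(10)*sqrt(-1/(C1 + 8*x))/2


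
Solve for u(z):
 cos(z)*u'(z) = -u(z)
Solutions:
 u(z) = C1*sqrt(sin(z) - 1)/sqrt(sin(z) + 1)


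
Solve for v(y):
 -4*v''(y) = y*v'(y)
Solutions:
 v(y) = C1 + C2*erf(sqrt(2)*y/4)


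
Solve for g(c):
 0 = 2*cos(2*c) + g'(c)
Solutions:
 g(c) = C1 - sin(2*c)


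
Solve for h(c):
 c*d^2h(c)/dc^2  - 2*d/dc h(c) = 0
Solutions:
 h(c) = C1 + C2*c^3


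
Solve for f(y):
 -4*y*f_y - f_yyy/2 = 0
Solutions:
 f(y) = C1 + Integral(C2*airyai(-2*y) + C3*airybi(-2*y), y)


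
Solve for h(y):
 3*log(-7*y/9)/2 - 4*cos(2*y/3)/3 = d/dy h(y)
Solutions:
 h(y) = C1 + 3*y*log(-y)/2 - 3*y*log(3) - 3*y/2 + 3*y*log(7)/2 - 2*sin(2*y/3)


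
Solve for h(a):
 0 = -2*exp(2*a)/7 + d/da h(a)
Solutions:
 h(a) = C1 + exp(2*a)/7


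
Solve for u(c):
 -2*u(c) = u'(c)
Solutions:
 u(c) = C1*exp(-2*c)


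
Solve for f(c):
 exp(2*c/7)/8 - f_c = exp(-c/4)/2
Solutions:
 f(c) = C1 + 7*exp(2*c/7)/16 + 2*exp(-c/4)


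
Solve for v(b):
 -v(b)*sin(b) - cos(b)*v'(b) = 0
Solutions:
 v(b) = C1*cos(b)


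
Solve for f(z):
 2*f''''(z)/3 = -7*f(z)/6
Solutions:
 f(z) = (C1*sin(7^(1/4)*z/2) + C2*cos(7^(1/4)*z/2))*exp(-7^(1/4)*z/2) + (C3*sin(7^(1/4)*z/2) + C4*cos(7^(1/4)*z/2))*exp(7^(1/4)*z/2)


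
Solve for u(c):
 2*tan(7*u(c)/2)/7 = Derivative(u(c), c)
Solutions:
 u(c) = -2*asin(C1*exp(c))/7 + 2*pi/7
 u(c) = 2*asin(C1*exp(c))/7


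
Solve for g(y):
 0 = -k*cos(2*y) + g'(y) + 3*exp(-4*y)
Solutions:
 g(y) = C1 + k*sin(2*y)/2 + 3*exp(-4*y)/4


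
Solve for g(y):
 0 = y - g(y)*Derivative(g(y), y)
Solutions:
 g(y) = -sqrt(C1 + y^2)
 g(y) = sqrt(C1 + y^2)


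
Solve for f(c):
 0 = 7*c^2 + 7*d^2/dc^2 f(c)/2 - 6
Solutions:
 f(c) = C1 + C2*c - c^4/6 + 6*c^2/7


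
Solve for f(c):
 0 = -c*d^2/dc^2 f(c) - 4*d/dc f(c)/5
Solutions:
 f(c) = C1 + C2*c^(1/5)


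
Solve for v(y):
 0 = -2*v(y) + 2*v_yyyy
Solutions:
 v(y) = C1*exp(-y) + C2*exp(y) + C3*sin(y) + C4*cos(y)


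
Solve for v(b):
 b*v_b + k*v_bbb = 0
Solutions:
 v(b) = C1 + Integral(C2*airyai(b*(-1/k)^(1/3)) + C3*airybi(b*(-1/k)^(1/3)), b)


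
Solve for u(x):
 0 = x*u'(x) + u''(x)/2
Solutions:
 u(x) = C1 + C2*erf(x)


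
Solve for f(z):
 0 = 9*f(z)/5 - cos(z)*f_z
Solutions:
 f(z) = C1*(sin(z) + 1)^(9/10)/(sin(z) - 1)^(9/10)


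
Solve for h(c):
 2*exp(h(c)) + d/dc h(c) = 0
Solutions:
 h(c) = log(1/(C1 + 2*c))


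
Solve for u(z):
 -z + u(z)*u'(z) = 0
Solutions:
 u(z) = -sqrt(C1 + z^2)
 u(z) = sqrt(C1 + z^2)


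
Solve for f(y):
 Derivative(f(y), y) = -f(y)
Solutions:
 f(y) = C1*exp(-y)


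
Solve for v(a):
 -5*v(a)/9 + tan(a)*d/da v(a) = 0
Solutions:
 v(a) = C1*sin(a)^(5/9)


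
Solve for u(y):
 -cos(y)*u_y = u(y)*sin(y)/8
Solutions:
 u(y) = C1*cos(y)^(1/8)


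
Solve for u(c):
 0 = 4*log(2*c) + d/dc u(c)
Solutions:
 u(c) = C1 - 4*c*log(c) - c*log(16) + 4*c


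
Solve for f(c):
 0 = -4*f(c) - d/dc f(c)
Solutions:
 f(c) = C1*exp(-4*c)


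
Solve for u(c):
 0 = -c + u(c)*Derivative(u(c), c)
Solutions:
 u(c) = -sqrt(C1 + c^2)
 u(c) = sqrt(C1 + c^2)


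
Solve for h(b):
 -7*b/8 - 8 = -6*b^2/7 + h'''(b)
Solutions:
 h(b) = C1 + C2*b + C3*b^2 + b^5/70 - 7*b^4/192 - 4*b^3/3


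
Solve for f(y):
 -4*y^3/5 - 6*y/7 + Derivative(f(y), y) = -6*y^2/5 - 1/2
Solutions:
 f(y) = C1 + y^4/5 - 2*y^3/5 + 3*y^2/7 - y/2


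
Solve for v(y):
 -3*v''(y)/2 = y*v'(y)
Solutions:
 v(y) = C1 + C2*erf(sqrt(3)*y/3)


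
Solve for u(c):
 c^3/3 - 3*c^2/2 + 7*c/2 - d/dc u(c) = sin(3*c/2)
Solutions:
 u(c) = C1 + c^4/12 - c^3/2 + 7*c^2/4 + 2*cos(3*c/2)/3


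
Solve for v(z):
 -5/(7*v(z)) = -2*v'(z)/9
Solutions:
 v(z) = -sqrt(C1 + 315*z)/7
 v(z) = sqrt(C1 + 315*z)/7


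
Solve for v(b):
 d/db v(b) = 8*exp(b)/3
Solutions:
 v(b) = C1 + 8*exp(b)/3


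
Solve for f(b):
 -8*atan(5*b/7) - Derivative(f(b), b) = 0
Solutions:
 f(b) = C1 - 8*b*atan(5*b/7) + 28*log(25*b^2 + 49)/5


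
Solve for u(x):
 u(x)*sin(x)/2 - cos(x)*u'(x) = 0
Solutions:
 u(x) = C1/sqrt(cos(x))


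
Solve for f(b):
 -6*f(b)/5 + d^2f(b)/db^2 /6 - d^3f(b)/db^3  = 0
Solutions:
 f(b) = C1*exp(b*(5*5^(1/3)/(108*sqrt(26229) + 17491)^(1/3) + 10 + 5^(2/3)*(108*sqrt(26229) + 17491)^(1/3))/180)*sin(sqrt(3)*5^(1/3)*b*(-5^(1/3)*(108*sqrt(26229) + 17491)^(1/3) + 5/(108*sqrt(26229) + 17491)^(1/3))/180) + C2*exp(b*(5*5^(1/3)/(108*sqrt(26229) + 17491)^(1/3) + 10 + 5^(2/3)*(108*sqrt(26229) + 17491)^(1/3))/180)*cos(sqrt(3)*5^(1/3)*b*(-5^(1/3)*(108*sqrt(26229) + 17491)^(1/3) + 5/(108*sqrt(26229) + 17491)^(1/3))/180) + C3*exp(b*(-5^(2/3)*(108*sqrt(26229) + 17491)^(1/3) - 5*5^(1/3)/(108*sqrt(26229) + 17491)^(1/3) + 5)/90)


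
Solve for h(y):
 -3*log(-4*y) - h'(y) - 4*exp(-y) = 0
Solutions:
 h(y) = C1 - 3*y*log(-y) + 3*y*(1 - 2*log(2)) + 4*exp(-y)


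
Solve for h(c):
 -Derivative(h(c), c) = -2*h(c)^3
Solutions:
 h(c) = -sqrt(2)*sqrt(-1/(C1 + 2*c))/2
 h(c) = sqrt(2)*sqrt(-1/(C1 + 2*c))/2


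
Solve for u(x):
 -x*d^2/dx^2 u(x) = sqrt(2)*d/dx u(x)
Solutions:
 u(x) = C1 + C2*x^(1 - sqrt(2))


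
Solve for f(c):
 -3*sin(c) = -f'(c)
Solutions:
 f(c) = C1 - 3*cos(c)


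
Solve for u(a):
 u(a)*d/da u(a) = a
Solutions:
 u(a) = -sqrt(C1 + a^2)
 u(a) = sqrt(C1 + a^2)


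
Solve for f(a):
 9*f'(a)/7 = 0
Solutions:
 f(a) = C1


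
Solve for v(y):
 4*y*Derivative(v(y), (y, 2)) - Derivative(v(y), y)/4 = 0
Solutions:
 v(y) = C1 + C2*y^(17/16)


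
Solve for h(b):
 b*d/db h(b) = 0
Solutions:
 h(b) = C1


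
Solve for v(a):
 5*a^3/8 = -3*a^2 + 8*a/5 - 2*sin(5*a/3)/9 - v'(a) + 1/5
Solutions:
 v(a) = C1 - 5*a^4/32 - a^3 + 4*a^2/5 + a/5 + 2*cos(5*a/3)/15


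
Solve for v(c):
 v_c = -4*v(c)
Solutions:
 v(c) = C1*exp(-4*c)


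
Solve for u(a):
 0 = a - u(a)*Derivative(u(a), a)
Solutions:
 u(a) = -sqrt(C1 + a^2)
 u(a) = sqrt(C1 + a^2)


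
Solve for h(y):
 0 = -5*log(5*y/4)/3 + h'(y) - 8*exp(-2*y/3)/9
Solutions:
 h(y) = C1 + 5*y*log(y)/3 + 5*y*(-2*log(2) - 1 + log(5))/3 - 4*exp(-2*y/3)/3


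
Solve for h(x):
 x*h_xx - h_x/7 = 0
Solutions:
 h(x) = C1 + C2*x^(8/7)


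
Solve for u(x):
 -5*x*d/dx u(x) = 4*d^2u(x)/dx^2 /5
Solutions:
 u(x) = C1 + C2*erf(5*sqrt(2)*x/4)


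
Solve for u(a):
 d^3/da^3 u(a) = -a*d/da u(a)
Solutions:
 u(a) = C1 + Integral(C2*airyai(-a) + C3*airybi(-a), a)


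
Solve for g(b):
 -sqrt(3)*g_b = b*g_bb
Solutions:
 g(b) = C1 + C2*b^(1 - sqrt(3))


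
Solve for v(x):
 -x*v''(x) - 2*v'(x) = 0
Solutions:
 v(x) = C1 + C2/x


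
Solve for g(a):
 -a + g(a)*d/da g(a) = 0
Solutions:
 g(a) = -sqrt(C1 + a^2)
 g(a) = sqrt(C1 + a^2)


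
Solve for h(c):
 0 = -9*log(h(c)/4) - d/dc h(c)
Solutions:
 -Integral(1/(-log(_y) + 2*log(2)), (_y, h(c)))/9 = C1 - c


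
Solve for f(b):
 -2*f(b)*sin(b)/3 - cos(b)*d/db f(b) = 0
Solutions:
 f(b) = C1*cos(b)^(2/3)


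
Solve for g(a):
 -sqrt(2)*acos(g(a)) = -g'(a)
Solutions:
 Integral(1/acos(_y), (_y, g(a))) = C1 + sqrt(2)*a


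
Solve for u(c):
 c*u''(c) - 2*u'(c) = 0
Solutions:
 u(c) = C1 + C2*c^3


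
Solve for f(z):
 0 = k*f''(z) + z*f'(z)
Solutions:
 f(z) = C1 + C2*sqrt(k)*erf(sqrt(2)*z*sqrt(1/k)/2)


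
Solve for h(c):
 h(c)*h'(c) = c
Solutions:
 h(c) = -sqrt(C1 + c^2)
 h(c) = sqrt(C1 + c^2)


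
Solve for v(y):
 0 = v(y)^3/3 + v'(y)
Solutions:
 v(y) = -sqrt(6)*sqrt(-1/(C1 - y))/2
 v(y) = sqrt(6)*sqrt(-1/(C1 - y))/2


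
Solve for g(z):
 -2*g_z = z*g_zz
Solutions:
 g(z) = C1 + C2/z


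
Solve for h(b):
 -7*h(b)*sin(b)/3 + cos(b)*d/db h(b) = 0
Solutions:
 h(b) = C1/cos(b)^(7/3)


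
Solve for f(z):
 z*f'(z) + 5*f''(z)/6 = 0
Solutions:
 f(z) = C1 + C2*erf(sqrt(15)*z/5)


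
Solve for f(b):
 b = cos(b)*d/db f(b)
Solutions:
 f(b) = C1 + Integral(b/cos(b), b)


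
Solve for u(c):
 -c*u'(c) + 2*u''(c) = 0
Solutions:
 u(c) = C1 + C2*erfi(c/2)


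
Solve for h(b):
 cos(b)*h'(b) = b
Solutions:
 h(b) = C1 + Integral(b/cos(b), b)


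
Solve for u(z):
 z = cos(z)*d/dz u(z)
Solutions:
 u(z) = C1 + Integral(z/cos(z), z)


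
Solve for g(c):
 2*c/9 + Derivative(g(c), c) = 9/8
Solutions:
 g(c) = C1 - c^2/9 + 9*c/8


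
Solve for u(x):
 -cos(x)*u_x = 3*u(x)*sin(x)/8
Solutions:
 u(x) = C1*cos(x)^(3/8)


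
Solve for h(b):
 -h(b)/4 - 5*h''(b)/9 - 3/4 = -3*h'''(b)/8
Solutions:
 h(b) = C1*exp(b*(-(243*sqrt(915441) + 241147)^(1/3) - 1600/(243*sqrt(915441) + 241147)^(1/3) + 80)/162)*sin(sqrt(3)*b*(-(243*sqrt(915441) + 241147)^(1/3) + 1600/(243*sqrt(915441) + 241147)^(1/3))/162) + C2*exp(b*(-(243*sqrt(915441) + 241147)^(1/3) - 1600/(243*sqrt(915441) + 241147)^(1/3) + 80)/162)*cos(sqrt(3)*b*(-(243*sqrt(915441) + 241147)^(1/3) + 1600/(243*sqrt(915441) + 241147)^(1/3))/162) + C3*exp(b*(1600/(243*sqrt(915441) + 241147)^(1/3) + 40 + (243*sqrt(915441) + 241147)^(1/3))/81) - 3


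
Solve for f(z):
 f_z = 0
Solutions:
 f(z) = C1


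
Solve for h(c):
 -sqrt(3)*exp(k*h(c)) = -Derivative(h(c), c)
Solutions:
 h(c) = Piecewise((log(-1/(C1*k + sqrt(3)*c*k))/k, Ne(k, 0)), (nan, True))
 h(c) = Piecewise((C1 + sqrt(3)*c, Eq(k, 0)), (nan, True))


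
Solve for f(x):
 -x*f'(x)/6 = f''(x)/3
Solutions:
 f(x) = C1 + C2*erf(x/2)


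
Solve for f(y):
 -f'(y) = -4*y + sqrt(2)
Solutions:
 f(y) = C1 + 2*y^2 - sqrt(2)*y


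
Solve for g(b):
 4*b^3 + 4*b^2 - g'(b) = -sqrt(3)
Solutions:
 g(b) = C1 + b^4 + 4*b^3/3 + sqrt(3)*b


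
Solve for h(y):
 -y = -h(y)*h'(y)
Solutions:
 h(y) = -sqrt(C1 + y^2)
 h(y) = sqrt(C1 + y^2)


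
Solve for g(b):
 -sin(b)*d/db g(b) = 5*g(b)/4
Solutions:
 g(b) = C1*(cos(b) + 1)^(5/8)/(cos(b) - 1)^(5/8)


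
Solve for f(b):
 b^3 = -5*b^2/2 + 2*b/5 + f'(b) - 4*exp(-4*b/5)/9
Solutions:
 f(b) = C1 + b^4/4 + 5*b^3/6 - b^2/5 - 5*exp(-4*b/5)/9


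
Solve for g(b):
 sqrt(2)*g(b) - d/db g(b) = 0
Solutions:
 g(b) = C1*exp(sqrt(2)*b)


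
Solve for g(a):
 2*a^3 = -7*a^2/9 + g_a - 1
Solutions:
 g(a) = C1 + a^4/2 + 7*a^3/27 + a


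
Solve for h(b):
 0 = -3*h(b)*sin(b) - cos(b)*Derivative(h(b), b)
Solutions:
 h(b) = C1*cos(b)^3


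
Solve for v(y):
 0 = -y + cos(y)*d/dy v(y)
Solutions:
 v(y) = C1 + Integral(y/cos(y), y)


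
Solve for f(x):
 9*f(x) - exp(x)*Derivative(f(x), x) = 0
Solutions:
 f(x) = C1*exp(-9*exp(-x))


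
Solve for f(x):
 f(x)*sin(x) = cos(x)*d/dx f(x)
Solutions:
 f(x) = C1/cos(x)


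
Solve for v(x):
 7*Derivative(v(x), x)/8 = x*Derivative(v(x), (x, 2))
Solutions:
 v(x) = C1 + C2*x^(15/8)


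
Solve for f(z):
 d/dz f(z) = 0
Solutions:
 f(z) = C1


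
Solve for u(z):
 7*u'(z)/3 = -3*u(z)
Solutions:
 u(z) = C1*exp(-9*z/7)


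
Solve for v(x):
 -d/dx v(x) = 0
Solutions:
 v(x) = C1


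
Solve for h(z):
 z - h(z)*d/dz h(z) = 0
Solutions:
 h(z) = -sqrt(C1 + z^2)
 h(z) = sqrt(C1 + z^2)


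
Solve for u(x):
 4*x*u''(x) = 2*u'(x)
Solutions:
 u(x) = C1 + C2*x^(3/2)


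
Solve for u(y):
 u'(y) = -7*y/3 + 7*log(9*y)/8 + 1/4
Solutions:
 u(y) = C1 - 7*y^2/6 + 7*y*log(y)/8 - 5*y/8 + 7*y*log(3)/4


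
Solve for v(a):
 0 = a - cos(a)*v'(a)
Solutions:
 v(a) = C1 + Integral(a/cos(a), a)


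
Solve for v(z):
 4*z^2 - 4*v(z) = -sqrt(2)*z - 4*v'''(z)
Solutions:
 v(z) = C3*exp(z) + z^2 + sqrt(2)*z/4 + (C1*sin(sqrt(3)*z/2) + C2*cos(sqrt(3)*z/2))*exp(-z/2)


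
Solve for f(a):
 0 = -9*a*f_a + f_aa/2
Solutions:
 f(a) = C1 + C2*erfi(3*a)


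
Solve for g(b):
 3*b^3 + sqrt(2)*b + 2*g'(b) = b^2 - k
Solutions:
 g(b) = C1 - 3*b^4/8 + b^3/6 - sqrt(2)*b^2/4 - b*k/2


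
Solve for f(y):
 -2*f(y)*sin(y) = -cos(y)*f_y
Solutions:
 f(y) = C1/cos(y)^2


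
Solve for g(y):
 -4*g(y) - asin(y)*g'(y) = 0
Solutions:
 g(y) = C1*exp(-4*Integral(1/asin(y), y))


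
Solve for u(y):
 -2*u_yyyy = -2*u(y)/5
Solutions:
 u(y) = C1*exp(-5^(3/4)*y/5) + C2*exp(5^(3/4)*y/5) + C3*sin(5^(3/4)*y/5) + C4*cos(5^(3/4)*y/5)


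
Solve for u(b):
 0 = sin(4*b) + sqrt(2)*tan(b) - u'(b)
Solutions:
 u(b) = C1 - sqrt(2)*log(cos(b)) - cos(4*b)/4


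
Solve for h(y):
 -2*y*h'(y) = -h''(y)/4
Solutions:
 h(y) = C1 + C2*erfi(2*y)


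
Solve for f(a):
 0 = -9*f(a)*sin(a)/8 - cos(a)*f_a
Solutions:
 f(a) = C1*cos(a)^(9/8)


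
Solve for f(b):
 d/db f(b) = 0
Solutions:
 f(b) = C1


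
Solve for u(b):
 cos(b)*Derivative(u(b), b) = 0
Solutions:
 u(b) = C1


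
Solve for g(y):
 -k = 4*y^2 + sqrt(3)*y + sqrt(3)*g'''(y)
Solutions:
 g(y) = C1 + C2*y + C3*y^2 - sqrt(3)*k*y^3/18 - sqrt(3)*y^5/45 - y^4/24


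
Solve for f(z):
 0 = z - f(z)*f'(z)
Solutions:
 f(z) = -sqrt(C1 + z^2)
 f(z) = sqrt(C1 + z^2)


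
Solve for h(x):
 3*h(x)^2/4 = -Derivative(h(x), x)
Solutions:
 h(x) = 4/(C1 + 3*x)


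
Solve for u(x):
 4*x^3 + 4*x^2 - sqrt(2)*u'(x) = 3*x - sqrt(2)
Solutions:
 u(x) = C1 + sqrt(2)*x^4/2 + 2*sqrt(2)*x^3/3 - 3*sqrt(2)*x^2/4 + x


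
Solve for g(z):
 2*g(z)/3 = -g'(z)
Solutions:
 g(z) = C1*exp(-2*z/3)


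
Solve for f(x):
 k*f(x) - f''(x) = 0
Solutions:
 f(x) = C1*exp(-sqrt(k)*x) + C2*exp(sqrt(k)*x)


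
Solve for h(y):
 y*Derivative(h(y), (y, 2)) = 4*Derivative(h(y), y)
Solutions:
 h(y) = C1 + C2*y^5


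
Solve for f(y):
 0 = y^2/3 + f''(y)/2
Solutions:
 f(y) = C1 + C2*y - y^4/18


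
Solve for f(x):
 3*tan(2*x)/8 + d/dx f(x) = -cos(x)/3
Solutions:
 f(x) = C1 + 3*log(cos(2*x))/16 - sin(x)/3


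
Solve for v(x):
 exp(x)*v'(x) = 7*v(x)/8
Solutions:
 v(x) = C1*exp(-7*exp(-x)/8)


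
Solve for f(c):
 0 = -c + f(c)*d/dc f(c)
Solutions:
 f(c) = -sqrt(C1 + c^2)
 f(c) = sqrt(C1 + c^2)


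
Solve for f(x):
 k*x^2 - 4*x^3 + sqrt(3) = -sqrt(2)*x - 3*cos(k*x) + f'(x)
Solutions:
 f(x) = C1 + k*x^3/3 - x^4 + sqrt(2)*x^2/2 + sqrt(3)*x + 3*sin(k*x)/k


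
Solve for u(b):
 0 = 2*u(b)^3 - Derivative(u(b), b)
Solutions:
 u(b) = -sqrt(2)*sqrt(-1/(C1 + 2*b))/2
 u(b) = sqrt(2)*sqrt(-1/(C1 + 2*b))/2


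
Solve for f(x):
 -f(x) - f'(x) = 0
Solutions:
 f(x) = C1*exp(-x)


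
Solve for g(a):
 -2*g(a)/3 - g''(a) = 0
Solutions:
 g(a) = C1*sin(sqrt(6)*a/3) + C2*cos(sqrt(6)*a/3)


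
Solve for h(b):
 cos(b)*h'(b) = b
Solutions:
 h(b) = C1 + Integral(b/cos(b), b)


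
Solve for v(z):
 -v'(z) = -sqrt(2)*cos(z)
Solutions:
 v(z) = C1 + sqrt(2)*sin(z)


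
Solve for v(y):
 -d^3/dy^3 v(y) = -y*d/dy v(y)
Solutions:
 v(y) = C1 + Integral(C2*airyai(y) + C3*airybi(y), y)


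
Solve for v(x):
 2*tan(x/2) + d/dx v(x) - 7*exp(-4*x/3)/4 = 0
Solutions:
 v(x) = C1 - 2*log(tan(x/2)^2 + 1) - 21*exp(-4*x/3)/16


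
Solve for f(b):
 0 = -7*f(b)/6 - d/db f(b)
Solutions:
 f(b) = C1*exp(-7*b/6)


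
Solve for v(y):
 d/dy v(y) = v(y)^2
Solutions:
 v(y) = -1/(C1 + y)


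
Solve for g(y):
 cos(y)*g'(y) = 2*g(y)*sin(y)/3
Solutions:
 g(y) = C1/cos(y)^(2/3)


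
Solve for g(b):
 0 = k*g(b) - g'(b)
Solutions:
 g(b) = C1*exp(b*k)


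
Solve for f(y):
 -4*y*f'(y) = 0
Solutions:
 f(y) = C1


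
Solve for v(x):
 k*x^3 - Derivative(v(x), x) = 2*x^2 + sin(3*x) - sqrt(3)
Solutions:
 v(x) = C1 + k*x^4/4 - 2*x^3/3 + sqrt(3)*x + cos(3*x)/3


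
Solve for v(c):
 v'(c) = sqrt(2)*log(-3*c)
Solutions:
 v(c) = C1 + sqrt(2)*c*log(-c) + sqrt(2)*c*(-1 + log(3))


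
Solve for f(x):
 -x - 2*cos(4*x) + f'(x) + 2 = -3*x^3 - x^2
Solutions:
 f(x) = C1 - 3*x^4/4 - x^3/3 + x^2/2 - 2*x + sin(4*x)/2
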